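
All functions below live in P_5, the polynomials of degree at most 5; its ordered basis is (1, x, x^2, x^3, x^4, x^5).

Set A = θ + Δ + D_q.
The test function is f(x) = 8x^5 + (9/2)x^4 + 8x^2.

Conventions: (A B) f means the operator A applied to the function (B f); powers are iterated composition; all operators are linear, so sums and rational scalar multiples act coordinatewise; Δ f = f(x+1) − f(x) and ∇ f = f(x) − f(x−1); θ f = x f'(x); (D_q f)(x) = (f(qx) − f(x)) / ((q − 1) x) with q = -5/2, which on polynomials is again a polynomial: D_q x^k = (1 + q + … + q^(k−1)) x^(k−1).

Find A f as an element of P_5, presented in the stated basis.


the image equals g(x) = 40x^5 + (567/2)x^4 + (785/16)x^3 + 123x^2 + 62x + 41/2

θ f = 40x^5 + 18x^4 + 16x^2
Δ f = 40x^4 + 98x^3 + 107x^2 + 74x + 41/2
D_q f = (451/2)x^4 - (783/16)x^3 - 12x
(θ + Δ + D_q) f = 40x^5 + (567/2)x^4 + (785/16)x^3 + 123x^2 + 62x + 41/2


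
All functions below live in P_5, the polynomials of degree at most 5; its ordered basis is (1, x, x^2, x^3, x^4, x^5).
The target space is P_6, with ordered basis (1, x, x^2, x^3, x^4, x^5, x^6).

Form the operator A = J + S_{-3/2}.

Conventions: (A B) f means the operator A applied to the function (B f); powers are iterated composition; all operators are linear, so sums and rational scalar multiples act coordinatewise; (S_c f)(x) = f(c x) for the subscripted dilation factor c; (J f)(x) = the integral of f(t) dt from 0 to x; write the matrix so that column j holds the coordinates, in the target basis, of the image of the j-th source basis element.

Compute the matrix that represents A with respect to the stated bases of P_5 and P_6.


image of 1: x + 1
image of x: (1/2)x^2 - (3/2)x
image of x^2: (1/3)x^3 + (9/4)x^2
image of x^3: (1/4)x^4 - (27/8)x^3
image of x^4: (1/5)x^5 + (81/16)x^4
image of x^5: (1/6)x^6 - (243/32)x^5
each image's coordinates form column j of the matrix

the matrix is [[1, 0, 0, 0, 0, 0]; [1, -3/2, 0, 0, 0, 0]; [0, 1/2, 9/4, 0, 0, 0]; [0, 0, 1/3, -27/8, 0, 0]; [0, 0, 0, 1/4, 81/16, 0]; [0, 0, 0, 0, 1/5, -243/32]; [0, 0, 0, 0, 0, 1/6]] (rows listed top to bottom)


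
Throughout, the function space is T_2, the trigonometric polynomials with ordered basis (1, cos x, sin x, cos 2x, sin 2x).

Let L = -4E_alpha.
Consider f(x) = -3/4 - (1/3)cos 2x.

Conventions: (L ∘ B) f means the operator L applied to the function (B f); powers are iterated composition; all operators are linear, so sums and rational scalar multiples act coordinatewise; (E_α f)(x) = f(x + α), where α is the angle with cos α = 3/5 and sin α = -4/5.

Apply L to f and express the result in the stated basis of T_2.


g(x) = 3 - (28/75)cos 2x + (32/25)sin 2x

E_alpha f = -3/4 + (7/75)cos 2x - (8/25)sin 2x
(-4E_alpha) f = 3 - (28/75)cos 2x + (32/25)sin 2x


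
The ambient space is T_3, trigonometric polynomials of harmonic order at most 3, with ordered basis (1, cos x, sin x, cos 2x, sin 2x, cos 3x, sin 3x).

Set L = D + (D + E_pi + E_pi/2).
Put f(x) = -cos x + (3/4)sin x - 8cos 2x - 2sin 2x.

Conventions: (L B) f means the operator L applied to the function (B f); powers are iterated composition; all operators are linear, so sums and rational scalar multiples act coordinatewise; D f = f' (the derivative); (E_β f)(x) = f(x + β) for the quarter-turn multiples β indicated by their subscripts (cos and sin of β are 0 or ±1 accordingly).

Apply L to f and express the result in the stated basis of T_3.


the result is g(x) = (13/4)cos x + (9/4)sin x - 8cos 2x + 32sin 2x

D f = (3/4)cos x + sin x - 4cos 2x + 16sin 2x
D f = (3/4)cos x + sin x - 4cos 2x + 16sin 2x
E_pi f = cos x - (3/4)sin x - 8cos 2x - 2sin 2x
E_pi/2 f = (3/4)cos x + sin x + 8cos 2x + 2sin 2x
(D + E_pi + E_pi/2) f = (5/2)cos x + (5/4)sin x - 4cos 2x + 16sin 2x
(D + (D + E_pi + E_pi/2)) f = (13/4)cos x + (9/4)sin x - 8cos 2x + 32sin 2x


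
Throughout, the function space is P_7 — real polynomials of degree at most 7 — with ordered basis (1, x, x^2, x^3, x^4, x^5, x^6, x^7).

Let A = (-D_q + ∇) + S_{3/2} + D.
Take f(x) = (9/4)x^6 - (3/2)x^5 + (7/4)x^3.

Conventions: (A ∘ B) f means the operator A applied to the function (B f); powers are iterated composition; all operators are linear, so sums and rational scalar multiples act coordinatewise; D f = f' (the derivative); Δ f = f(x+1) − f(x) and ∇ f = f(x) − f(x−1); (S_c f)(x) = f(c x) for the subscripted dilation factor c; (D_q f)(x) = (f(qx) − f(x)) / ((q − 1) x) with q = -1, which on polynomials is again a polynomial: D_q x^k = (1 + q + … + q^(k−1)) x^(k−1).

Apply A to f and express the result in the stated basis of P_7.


the result is g(x) = (6561/256)x^6 + (999/64)x^5 - (189/4)x^4 + (2109/32)x^3 - 40x^2 + (63/4)x - 2

D_q f = -(3/2)x^4 + (7/4)x^2
(-D_q) f = (3/2)x^4 - (7/4)x^2
∇ f = (27/2)x^5 - (165/4)x^4 + 60x^3 - (87/2)x^2 + (63/4)x - 2
(-D_q + ∇) f = (27/2)x^5 - (159/4)x^4 + 60x^3 - (181/4)x^2 + (63/4)x - 2
S_{3/2} f = (6561/256)x^6 - (729/64)x^5 + (189/32)x^3
D f = (27/2)x^5 - (15/2)x^4 + (21/4)x^2
((-D_q + ∇) + S_{3/2} + D) f = (6561/256)x^6 + (999/64)x^5 - (189/4)x^4 + (2109/32)x^3 - 40x^2 + (63/4)x - 2


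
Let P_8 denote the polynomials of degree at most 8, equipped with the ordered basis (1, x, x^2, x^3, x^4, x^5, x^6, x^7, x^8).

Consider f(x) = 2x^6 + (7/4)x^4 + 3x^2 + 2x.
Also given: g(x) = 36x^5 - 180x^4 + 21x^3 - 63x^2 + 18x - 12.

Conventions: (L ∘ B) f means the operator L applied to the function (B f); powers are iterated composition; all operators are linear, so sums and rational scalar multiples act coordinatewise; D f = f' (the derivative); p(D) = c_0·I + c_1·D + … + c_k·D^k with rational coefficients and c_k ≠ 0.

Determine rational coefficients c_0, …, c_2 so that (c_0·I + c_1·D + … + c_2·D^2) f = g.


p(D) = 3·D − 3·D^2, i.e. c_0 = 0, c_1 = 3, c_2 = -3

D^0 f = 2x^6 + (7/4)x^4 + 3x^2 + 2x
D^1 f = 12x^5 + 7x^3 + 6x + 2
D^2 f = 60x^4 + 21x^2 + 6
matching coefficients of g against c_0 f + c_1 Df + … from the top degree down determines the c_i
solution: c_0 = 0, c_1 = 3, c_2 = -3


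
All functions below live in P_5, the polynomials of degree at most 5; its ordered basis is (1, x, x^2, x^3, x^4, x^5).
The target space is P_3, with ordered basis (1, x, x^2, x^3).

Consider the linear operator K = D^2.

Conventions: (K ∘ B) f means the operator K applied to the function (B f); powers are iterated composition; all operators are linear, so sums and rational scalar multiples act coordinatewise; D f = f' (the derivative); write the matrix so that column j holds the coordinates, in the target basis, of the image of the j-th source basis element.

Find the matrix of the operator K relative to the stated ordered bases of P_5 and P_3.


image of 1: 0
image of x: 0
image of x^2: 2
image of x^3: 6x
image of x^4: 12x^2
image of x^5: 20x^3
each image's coordinates form column j of the matrix

the matrix is [[0, 0, 2, 0, 0, 0]; [0, 0, 0, 6, 0, 0]; [0, 0, 0, 0, 12, 0]; [0, 0, 0, 0, 0, 20]] (rows listed top to bottom)


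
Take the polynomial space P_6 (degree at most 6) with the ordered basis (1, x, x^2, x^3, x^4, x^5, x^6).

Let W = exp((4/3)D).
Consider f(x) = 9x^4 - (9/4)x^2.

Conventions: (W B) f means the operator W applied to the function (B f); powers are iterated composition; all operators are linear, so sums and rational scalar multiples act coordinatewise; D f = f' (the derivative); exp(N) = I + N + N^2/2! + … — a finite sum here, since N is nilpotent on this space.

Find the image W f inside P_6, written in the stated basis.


order-1 term: 48x^3 - 6x
order-2 term: 96x^2 - 4
order-3 term: (256/3)x
order-4 term: 256/9
the series for exp((4/3)D) f terminates at order 4
exp((4/3)D) f = 9x^4 + 48x^3 + (375/4)x^2 + (238/3)x + 220/9

the result is g(x) = 9x^4 + 48x^3 + (375/4)x^2 + (238/3)x + 220/9


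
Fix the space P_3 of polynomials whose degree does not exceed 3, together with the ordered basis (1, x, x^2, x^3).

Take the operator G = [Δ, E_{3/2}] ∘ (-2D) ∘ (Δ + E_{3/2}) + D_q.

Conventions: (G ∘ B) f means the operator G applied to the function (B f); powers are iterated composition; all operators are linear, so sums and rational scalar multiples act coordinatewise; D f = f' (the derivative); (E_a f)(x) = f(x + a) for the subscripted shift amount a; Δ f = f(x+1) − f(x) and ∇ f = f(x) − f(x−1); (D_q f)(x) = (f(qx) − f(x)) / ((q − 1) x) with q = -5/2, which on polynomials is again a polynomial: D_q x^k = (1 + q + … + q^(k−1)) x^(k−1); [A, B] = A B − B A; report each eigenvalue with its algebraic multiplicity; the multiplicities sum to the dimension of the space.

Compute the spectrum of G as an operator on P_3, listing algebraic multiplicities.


image of 1: 0
image of x: 1
image of x^2: -(3/2)x
image of x^3: (19/4)x^2
the matrix is upper triangular; its diagonal is (0, 0, 0, 0)
for a triangular matrix the eigenvalues are the diagonal entries, with algebraic multiplicity their repetition count

λ = 0 (multiplicity 4)


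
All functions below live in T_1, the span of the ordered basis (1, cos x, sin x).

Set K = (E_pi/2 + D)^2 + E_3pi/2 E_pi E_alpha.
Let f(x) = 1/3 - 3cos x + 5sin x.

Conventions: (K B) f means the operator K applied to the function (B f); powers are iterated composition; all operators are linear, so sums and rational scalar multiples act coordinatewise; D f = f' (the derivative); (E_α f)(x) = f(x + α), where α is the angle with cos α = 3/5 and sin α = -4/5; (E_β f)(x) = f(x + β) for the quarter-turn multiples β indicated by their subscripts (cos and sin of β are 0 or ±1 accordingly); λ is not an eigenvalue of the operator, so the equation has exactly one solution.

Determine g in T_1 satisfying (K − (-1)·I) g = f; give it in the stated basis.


write g with unknown coordinates in the stated basis and equate coefficients in (K − (-1)·I) g = f
solving from the highest basis element down gives g = 1/9 + (9/13)cos x - (32/13)sin x
check: K g = 2/9 - (48/13)cos x + (97/13)sin x
so K g − (-1)·g = 1/3 - 3cos x + 5sin x = f ✓

the result is g(x) = 1/9 + (9/13)cos x - (32/13)sin x


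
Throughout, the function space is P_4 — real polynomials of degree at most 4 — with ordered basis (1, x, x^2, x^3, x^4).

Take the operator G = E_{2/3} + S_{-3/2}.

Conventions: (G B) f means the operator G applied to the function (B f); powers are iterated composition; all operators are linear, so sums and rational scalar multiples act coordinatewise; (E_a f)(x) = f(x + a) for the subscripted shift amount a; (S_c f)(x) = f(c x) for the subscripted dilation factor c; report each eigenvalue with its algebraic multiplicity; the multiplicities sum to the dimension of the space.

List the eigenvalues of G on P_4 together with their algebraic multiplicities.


image of 1: 2
image of x: -(1/2)x + 2/3
image of x^2: (13/4)x^2 + (4/3)x + 4/9
image of x^3: -(19/8)x^3 + 2x^2 + (4/3)x + 8/27
image of x^4: (97/16)x^4 + (8/3)x^3 + (8/3)x^2 + (32/27)x + 16/81
the matrix is upper triangular; its diagonal is (2, -1/2, 13/4, -19/8, 97/16)
for a triangular matrix the eigenvalues are the diagonal entries, with algebraic multiplicity their repetition count

λ = -19/8 (multiplicity 1), λ = -1/2 (multiplicity 1), λ = 2 (multiplicity 1), λ = 13/4 (multiplicity 1), λ = 97/16 (multiplicity 1)


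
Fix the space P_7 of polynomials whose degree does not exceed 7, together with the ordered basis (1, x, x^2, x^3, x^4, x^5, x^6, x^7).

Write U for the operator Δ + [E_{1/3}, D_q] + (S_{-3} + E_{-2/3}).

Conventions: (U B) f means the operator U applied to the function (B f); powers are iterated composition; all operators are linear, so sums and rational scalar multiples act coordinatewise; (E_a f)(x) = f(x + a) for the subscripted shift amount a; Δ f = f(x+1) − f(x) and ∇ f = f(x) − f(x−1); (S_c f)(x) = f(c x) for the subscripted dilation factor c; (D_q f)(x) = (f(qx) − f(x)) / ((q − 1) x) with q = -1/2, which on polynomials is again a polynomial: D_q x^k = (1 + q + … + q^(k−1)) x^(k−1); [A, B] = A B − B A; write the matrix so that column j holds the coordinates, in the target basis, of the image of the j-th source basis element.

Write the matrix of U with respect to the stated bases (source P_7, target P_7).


image of 1: 2
image of x: -2x + 1/3
image of x^2: 10x^2 + (2/3)x + 17/18
image of x^3: -26x^3 + x^2 + (13/3)x + 49/108
image of x^4: 82x^4 + (4/3)x^3 + (199/24)x^2 + (581/216)x + 695/648
image of x^5: -242x^5 + (5/3)x^4 + (1031/72)x^3 + (1439/216)x^2 + (1913/324)x + 3169/3888
image of x^6: 730x^6 + 2x^5 + (2053/96)x^4 + (5945/432)x^3 + (7625/432)x^2 + (13369/2592)x + 24863/23328
image of x^7: -2186x^7 + (7/3)x^6 + (1447/48)x^5 + (41723/1728)x^4 + (53915/1296)x^3 + (93493/5184)x^2 + (177011/23328)x + 130561/139968
each image's coordinates form column j of the matrix

the matrix is [[2, 1/3, 17/18, 49/108, 695/648, 3169/3888, 24863/23328, 130561/139968]; [0, -2, 2/3, 13/3, 581/216, 1913/324, 13369/2592, 177011/23328]; [0, 0, 10, 1, 199/24, 1439/216, 7625/432, 93493/5184]; [0, 0, 0, -26, 4/3, 1031/72, 5945/432, 53915/1296]; [0, 0, 0, 0, 82, 5/3, 2053/96, 41723/1728]; [0, 0, 0, 0, 0, -242, 2, 1447/48]; [0, 0, 0, 0, 0, 0, 730, 7/3]; [0, 0, 0, 0, 0, 0, 0, -2186]] (rows listed top to bottom)


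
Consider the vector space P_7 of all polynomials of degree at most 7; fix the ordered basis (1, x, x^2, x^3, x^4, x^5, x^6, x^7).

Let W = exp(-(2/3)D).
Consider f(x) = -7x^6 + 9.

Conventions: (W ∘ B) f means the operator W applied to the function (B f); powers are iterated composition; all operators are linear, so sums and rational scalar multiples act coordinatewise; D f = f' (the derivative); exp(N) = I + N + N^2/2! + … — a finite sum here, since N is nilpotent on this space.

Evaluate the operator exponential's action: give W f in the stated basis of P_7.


order-1 term: 28x^5
order-2 term: -(140/3)x^4
order-3 term: (1120/27)x^3
order-4 term: -(560/27)x^2
order-5 term: (448/81)x
order-6 term: -448/729
the series for exp(-(2/3)D) f terminates at order 6
exp(-(2/3)D) f = -7x^6 + 28x^5 - (140/3)x^4 + (1120/27)x^3 - (560/27)x^2 + (448/81)x + 6113/729

the image equals g(x) = -7x^6 + 28x^5 - (140/3)x^4 + (1120/27)x^3 - (560/27)x^2 + (448/81)x + 6113/729


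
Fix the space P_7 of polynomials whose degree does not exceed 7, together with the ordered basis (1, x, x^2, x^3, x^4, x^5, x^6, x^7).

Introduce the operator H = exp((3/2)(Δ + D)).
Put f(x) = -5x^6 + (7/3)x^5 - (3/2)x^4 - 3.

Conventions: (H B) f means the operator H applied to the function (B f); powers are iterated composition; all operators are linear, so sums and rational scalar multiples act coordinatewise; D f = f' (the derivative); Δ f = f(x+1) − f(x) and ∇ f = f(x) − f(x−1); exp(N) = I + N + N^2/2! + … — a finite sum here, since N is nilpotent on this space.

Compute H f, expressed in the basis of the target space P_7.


order-1 term: -90x^5 - (155/2)x^4 - 133x^3 - 91x^2 - (73/2)x - 25/4
order-2 term: -675x^4 - 1140x^3 - (6489/4)x^2 - (4569/4)x - 2787/8
order-3 term: -2700x^3 - 5445x^2 - (12609/2)x - 22887/8
order-4 term: -6075x^2 - 11205x - 31131/4
order-5 term: -7290x - 17091/2
order-6 term: -3645
the series for exp((3/2)(Δ + D)) f terminates at order 6
exp((3/2)(Δ + D)) f = -5x^6 - (263/3)x^5 - 754x^4 - 3973x^3 - (52933/4)x^2 - (103913/4)x - 92767/4

the result is g(x) = -5x^6 - (263/3)x^5 - 754x^4 - 3973x^3 - (52933/4)x^2 - (103913/4)x - 92767/4


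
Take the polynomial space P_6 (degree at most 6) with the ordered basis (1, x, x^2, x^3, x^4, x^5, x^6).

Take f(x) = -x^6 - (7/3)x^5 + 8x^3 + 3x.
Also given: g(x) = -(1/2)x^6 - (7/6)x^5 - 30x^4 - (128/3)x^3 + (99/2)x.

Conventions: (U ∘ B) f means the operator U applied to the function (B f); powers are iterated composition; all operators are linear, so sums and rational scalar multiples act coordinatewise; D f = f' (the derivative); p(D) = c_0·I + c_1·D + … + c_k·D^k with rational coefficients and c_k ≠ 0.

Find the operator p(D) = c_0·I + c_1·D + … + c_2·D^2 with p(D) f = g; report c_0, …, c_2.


D^0 f = -x^6 - (7/3)x^5 + 8x^3 + 3x
D^1 f = -6x^5 - (35/3)x^4 + 24x^2 + 3
D^2 f = -30x^4 - (140/3)x^3 + 48x
matching coefficients of g against c_0 f + c_1 Df + … from the top degree down determines the c_i
solution: c_0 = 1/2, c_1 = 0, c_2 = 1

p(D) = (1/2)·I + D^2, i.e. c_0 = 1/2, c_1 = 0, c_2 = 1


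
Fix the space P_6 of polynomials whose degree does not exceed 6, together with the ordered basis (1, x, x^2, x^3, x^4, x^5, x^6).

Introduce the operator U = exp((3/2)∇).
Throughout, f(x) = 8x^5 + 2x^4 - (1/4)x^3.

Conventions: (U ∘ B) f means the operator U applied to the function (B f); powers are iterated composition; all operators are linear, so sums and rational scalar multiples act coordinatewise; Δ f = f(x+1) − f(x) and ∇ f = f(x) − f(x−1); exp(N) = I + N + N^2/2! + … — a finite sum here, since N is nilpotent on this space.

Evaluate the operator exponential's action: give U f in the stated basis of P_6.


order-1 term: 60x^4 - 108x^3 + (807/8)x^2 - (375/8)x + 69/8
order-2 term: 180x^3 - 513x^2 + (9189/16)x - 3789/16
order-3 term: 270x^2 - 783x + 20277/32
order-4 term: (405/2)x - 3159/8
order-5 term: 243/4
the series for exp((3/2)∇) f terminates at order 5
exp((3/2)∇) f = 8x^5 + 62x^4 + (287/4)x^3 - (1137/8)x^2 - (849/16)x + 2283/32

g(x) = 8x^5 + 62x^4 + (287/4)x^3 - (1137/8)x^2 - (849/16)x + 2283/32


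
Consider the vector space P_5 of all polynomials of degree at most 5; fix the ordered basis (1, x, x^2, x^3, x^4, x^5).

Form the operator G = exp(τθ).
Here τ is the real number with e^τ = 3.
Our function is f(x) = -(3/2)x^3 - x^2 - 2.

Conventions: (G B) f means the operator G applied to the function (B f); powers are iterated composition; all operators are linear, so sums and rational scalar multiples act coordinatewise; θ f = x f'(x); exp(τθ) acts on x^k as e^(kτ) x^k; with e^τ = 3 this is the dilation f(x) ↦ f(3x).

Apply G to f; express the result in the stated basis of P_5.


g(x) = -(81/2)x^3 - 9x^2 - 2

exp(τθ) x^k = e^(kτ) x^k; with e^τ = 3 this sends x^k to 3^k x^k
x^2 ↦ 9 x^2
x^3 ↦ 27 x^3
applying this coordinatewise to f: exp(τθ) f = -(81/2)x^3 - 9x^2 - 2


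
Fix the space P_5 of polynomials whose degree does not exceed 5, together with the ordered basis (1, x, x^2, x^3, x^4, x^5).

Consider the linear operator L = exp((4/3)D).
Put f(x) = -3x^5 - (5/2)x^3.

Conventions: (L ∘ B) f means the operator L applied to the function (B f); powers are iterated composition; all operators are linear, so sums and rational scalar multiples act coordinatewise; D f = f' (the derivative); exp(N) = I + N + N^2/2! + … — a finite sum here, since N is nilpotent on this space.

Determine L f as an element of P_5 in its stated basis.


order-1 term: -20x^4 - 10x^2
order-2 term: -(160/3)x^3 - (40/3)x
order-3 term: -(640/9)x^2 - 160/27
order-4 term: -(1280/27)x
order-5 term: -1024/81
the series for exp((4/3)D) f terminates at order 5
exp((4/3)D) f = -3x^5 - 20x^4 - (335/6)x^3 - (730/9)x^2 - (1640/27)x - 1504/81

g(x) = -3x^5 - 20x^4 - (335/6)x^3 - (730/9)x^2 - (1640/27)x - 1504/81


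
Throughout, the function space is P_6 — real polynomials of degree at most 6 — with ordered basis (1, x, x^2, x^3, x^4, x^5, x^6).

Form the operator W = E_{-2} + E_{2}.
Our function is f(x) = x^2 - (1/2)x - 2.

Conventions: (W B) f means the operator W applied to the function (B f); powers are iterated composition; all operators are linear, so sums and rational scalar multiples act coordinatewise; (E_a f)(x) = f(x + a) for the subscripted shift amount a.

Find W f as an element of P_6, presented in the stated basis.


the result is g(x) = 2x^2 - x + 4

E_{-2} f = x^2 - (9/2)x + 3
E_{2} f = x^2 + (7/2)x + 1
(E_{-2} + E_{2}) f = 2x^2 - x + 4


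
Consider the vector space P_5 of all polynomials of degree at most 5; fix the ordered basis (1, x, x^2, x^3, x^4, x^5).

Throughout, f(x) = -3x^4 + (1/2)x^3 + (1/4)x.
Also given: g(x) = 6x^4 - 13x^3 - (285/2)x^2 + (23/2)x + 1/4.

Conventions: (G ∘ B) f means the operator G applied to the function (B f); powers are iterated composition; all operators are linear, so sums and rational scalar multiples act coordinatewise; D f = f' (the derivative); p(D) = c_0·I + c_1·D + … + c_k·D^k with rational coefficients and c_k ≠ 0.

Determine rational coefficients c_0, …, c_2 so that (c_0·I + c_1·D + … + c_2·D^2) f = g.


p(D) = -2·I + D + 4·D^2, i.e. c_0 = -2, c_1 = 1, c_2 = 4

D^0 f = -3x^4 + (1/2)x^3 + (1/4)x
D^1 f = -12x^3 + (3/2)x^2 + 1/4
D^2 f = -36x^2 + 3x
matching coefficients of g against c_0 f + c_1 Df + … from the top degree down determines the c_i
solution: c_0 = -2, c_1 = 1, c_2 = 4


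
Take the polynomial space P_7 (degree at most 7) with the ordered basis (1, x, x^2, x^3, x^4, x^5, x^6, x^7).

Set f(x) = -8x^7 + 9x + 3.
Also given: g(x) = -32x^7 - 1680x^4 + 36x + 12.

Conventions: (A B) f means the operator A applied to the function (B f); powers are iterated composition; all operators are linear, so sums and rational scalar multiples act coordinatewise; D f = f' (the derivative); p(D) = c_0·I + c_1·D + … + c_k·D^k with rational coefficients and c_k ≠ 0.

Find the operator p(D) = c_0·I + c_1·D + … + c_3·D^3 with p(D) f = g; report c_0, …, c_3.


D^0 f = -8x^7 + 9x + 3
D^1 f = -56x^6 + 9
D^2 f = -336x^5
D^3 f = -1680x^4
matching coefficients of g against c_0 f + c_1 Df + … from the top degree down determines the c_i
solution: c_0 = 4, c_1 = 0, c_2 = 0, c_3 = 1

p(D) = 4·I + D^3, i.e. c_0 = 4, c_1 = 0, c_2 = 0, c_3 = 1


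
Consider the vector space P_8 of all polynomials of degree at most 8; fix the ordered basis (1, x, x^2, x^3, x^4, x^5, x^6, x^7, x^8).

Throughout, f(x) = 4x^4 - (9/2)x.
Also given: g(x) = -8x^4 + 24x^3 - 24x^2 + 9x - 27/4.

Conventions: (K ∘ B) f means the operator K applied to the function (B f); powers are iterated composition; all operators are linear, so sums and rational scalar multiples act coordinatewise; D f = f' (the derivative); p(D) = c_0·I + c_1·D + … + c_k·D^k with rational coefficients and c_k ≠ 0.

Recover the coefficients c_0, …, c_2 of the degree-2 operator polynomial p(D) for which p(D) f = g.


D^0 f = 4x^4 - (9/2)x
D^1 f = 16x^3 - 9/2
D^2 f = 48x^2
matching coefficients of g against c_0 f + c_1 Df + … from the top degree down determines the c_i
solution: c_0 = -2, c_1 = 3/2, c_2 = -1/2

c_0 = -2, c_1 = 3/2, c_2 = -1/2


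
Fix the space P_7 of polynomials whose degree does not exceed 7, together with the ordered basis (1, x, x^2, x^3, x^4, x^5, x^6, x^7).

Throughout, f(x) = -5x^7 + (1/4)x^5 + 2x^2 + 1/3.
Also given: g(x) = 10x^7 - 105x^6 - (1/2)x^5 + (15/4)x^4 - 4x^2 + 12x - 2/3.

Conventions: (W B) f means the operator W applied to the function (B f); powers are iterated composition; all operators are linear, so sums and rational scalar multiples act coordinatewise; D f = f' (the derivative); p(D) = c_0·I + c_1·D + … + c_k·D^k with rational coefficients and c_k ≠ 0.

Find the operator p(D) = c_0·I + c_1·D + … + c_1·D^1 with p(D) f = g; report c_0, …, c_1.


p(D) = -2·I + 3·D, i.e. c_0 = -2, c_1 = 3

D^0 f = -5x^7 + (1/4)x^5 + 2x^2 + 1/3
D^1 f = -35x^6 + (5/4)x^4 + 4x
matching coefficients of g against c_0 f + c_1 Df + … from the top degree down determines the c_i
solution: c_0 = -2, c_1 = 3


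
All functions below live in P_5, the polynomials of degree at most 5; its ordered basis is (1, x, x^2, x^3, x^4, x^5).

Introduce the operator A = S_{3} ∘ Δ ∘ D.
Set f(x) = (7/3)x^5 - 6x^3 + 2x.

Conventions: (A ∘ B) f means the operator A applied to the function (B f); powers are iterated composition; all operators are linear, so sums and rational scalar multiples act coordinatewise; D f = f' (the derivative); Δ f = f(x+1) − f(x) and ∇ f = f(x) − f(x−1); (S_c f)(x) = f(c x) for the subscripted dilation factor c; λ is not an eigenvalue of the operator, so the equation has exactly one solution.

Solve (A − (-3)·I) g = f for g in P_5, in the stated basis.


write g with unknown coordinates in the stated basis and equate coefficients in (A − (-3)·I) g = f
solving from the highest basis element down gives g = (7/9)x^5 - 142x^3 - 70x^2 + (7534/9)x + 5059/27
check: A g = 420x^3 + 210x^2 - (7528/3)x - 5059/9
so A g − (-3)·g = (7/3)x^5 - 6x^3 + 2x = f ✓

the result is g(x) = (7/9)x^5 - 142x^3 - 70x^2 + (7534/9)x + 5059/27


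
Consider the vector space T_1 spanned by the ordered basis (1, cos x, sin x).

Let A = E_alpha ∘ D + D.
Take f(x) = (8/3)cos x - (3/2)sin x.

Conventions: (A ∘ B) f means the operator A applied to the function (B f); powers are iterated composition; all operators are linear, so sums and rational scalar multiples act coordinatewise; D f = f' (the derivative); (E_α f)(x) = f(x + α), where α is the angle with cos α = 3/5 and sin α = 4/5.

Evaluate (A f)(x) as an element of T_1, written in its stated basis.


D f = -(3/2)cos x - (8/3)sin x
E_alpha D f = -(91/30)cos x - (2/5)sin x
D f = -(3/2)cos x - (8/3)sin x
(E_alpha ∘ D + D) f = -(68/15)cos x - (46/15)sin x

the image equals g(x) = -(68/15)cos x - (46/15)sin x


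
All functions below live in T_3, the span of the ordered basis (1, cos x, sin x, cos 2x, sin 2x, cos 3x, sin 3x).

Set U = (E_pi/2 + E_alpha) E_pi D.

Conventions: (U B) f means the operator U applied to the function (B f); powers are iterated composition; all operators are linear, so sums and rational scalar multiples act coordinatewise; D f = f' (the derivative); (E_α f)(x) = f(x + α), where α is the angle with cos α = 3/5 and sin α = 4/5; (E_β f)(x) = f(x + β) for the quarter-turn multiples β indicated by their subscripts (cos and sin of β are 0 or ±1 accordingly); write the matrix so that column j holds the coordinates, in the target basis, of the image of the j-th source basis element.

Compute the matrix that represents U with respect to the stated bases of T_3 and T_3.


the matrix is [[0, 0, 0, 0, 0, 0, 0]; [0, 9/5, -3/5, 0, 0, 0, 0]; [0, 3/5, 9/5, 0, 0, 0, 0]; [0, 0, 0, -48/25, -64/25, 0, 0]; [0, 0, 0, 64/25, -48/25, 0, 0]; [0, 0, 0, 0, 0, -243/125, 351/125]; [0, 0, 0, 0, 0, -351/125, -243/125]] (rows listed top to bottom)

image of 1: 0
image of cos x: (9/5)cos x + (3/5)sin x
image of sin x: -(3/5)cos x + (9/5)sin x
image of cos 2x: -(48/25)cos 2x + (64/25)sin 2x
image of sin 2x: -(64/25)cos 2x - (48/25)sin 2x
image of cos 3x: -(243/125)cos 3x - (351/125)sin 3x
image of sin 3x: (351/125)cos 3x - (243/125)sin 3x
each image's coordinates form column j of the matrix


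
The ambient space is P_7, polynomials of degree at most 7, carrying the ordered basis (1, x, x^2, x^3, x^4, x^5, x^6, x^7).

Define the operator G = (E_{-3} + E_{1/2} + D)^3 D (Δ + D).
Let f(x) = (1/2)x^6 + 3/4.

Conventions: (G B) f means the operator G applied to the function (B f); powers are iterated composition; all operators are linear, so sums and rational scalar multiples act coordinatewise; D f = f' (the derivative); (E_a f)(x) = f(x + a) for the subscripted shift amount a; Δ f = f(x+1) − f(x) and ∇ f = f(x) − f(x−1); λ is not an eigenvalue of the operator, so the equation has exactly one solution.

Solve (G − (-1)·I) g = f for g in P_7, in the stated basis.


the result is g(x) = (1/2)x^6 - 240x^4 + 1920x^3 + 22620x^2 - 279030x + 859107/4

write g with unknown coordinates in the stated basis and equate coefficients in (G − (-1)·I) g = f
solving from the highest basis element down gives g = (1/2)x^6 - 240x^4 + 1920x^3 + 22620x^2 - 279030x + 859107/4
check: G g = 240x^4 - 1920x^3 - 22620x^2 + 279030x - 214776
so G g − (-1)·g = (1/2)x^6 + 3/4 = f ✓


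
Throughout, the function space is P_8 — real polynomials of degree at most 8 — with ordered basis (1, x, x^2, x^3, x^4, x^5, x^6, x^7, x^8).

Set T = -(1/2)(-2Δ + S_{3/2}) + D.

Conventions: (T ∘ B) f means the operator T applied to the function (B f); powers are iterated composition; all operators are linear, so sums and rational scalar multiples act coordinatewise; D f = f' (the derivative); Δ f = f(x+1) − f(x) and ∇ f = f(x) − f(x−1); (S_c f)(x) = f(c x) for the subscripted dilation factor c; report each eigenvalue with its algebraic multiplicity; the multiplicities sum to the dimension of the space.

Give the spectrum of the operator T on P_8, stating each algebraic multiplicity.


image of 1: -1/2
image of x: -(3/4)x + 2
image of x^2: -(9/8)x^2 + 4x + 1
image of x^3: -(27/16)x^3 + 6x^2 + 3x + 1
image of x^4: -(81/32)x^4 + 8x^3 + 6x^2 + 4x + 1
image of x^5: -(243/64)x^5 + 10x^4 + 10x^3 + 10x^2 + 5x + 1
image of x^6: -(729/128)x^6 + 12x^5 + 15x^4 + 20x^3 + 15x^2 + 6x + 1
image of x^7: -(2187/256)x^7 + 14x^6 + 21x^5 + 35x^4 + 35x^3 + 21x^2 + 7x + 1
image of x^8: -(6561/512)x^8 + 16x^7 + 28x^6 + 56x^5 + 70x^4 + 56x^3 + 28x^2 + 8x + 1
the matrix is upper triangular; its diagonal is (-1/2, -3/4, -9/8, -27/16, -81/32, -243/64, -729/128, -2187/256, -6561/512)
for a triangular matrix the eigenvalues are the diagonal entries, with algebraic multiplicity their repetition count

λ = -6561/512 (multiplicity 1), λ = -2187/256 (multiplicity 1), λ = -729/128 (multiplicity 1), λ = -243/64 (multiplicity 1), λ = -81/32 (multiplicity 1), λ = -27/16 (multiplicity 1), λ = -9/8 (multiplicity 1), λ = -3/4 (multiplicity 1), λ = -1/2 (multiplicity 1)


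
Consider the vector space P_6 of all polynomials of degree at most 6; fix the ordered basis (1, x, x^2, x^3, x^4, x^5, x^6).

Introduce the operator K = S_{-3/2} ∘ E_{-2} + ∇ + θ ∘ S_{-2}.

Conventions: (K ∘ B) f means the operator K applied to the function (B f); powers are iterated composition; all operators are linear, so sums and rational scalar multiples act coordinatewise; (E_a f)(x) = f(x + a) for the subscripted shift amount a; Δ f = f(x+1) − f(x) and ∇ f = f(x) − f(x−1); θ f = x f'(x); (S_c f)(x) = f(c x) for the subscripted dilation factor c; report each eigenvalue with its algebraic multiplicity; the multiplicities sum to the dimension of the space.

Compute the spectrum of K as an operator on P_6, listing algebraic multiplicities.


image of 1: 1
image of x: -(7/2)x - 1
image of x^2: (41/4)x^2 + 8x + 3
image of x^3: -(219/8)x^3 - (21/2)x^2 - 21x - 7
image of x^4: (1105/16)x^4 + 31x^3 + 48x^2 + 52x + 15
image of x^5: -(5363/32)x^5 - (365/8)x^4 - 145x^3 - 170x^2 - 125x - 31
image of x^6: (25305/64)x^6 + (777/8)x^5 + (1155/4)x^4 + 560x^3 + 525x^2 + 294x + 63
the matrix is upper triangular; its diagonal is (1, -7/2, 41/4, -219/8, 1105/16, -5363/32, 25305/64)
for a triangular matrix the eigenvalues are the diagonal entries, with algebraic multiplicity their repetition count

λ = -5363/32 (multiplicity 1), λ = -219/8 (multiplicity 1), λ = -7/2 (multiplicity 1), λ = 1 (multiplicity 1), λ = 41/4 (multiplicity 1), λ = 1105/16 (multiplicity 1), λ = 25305/64 (multiplicity 1)


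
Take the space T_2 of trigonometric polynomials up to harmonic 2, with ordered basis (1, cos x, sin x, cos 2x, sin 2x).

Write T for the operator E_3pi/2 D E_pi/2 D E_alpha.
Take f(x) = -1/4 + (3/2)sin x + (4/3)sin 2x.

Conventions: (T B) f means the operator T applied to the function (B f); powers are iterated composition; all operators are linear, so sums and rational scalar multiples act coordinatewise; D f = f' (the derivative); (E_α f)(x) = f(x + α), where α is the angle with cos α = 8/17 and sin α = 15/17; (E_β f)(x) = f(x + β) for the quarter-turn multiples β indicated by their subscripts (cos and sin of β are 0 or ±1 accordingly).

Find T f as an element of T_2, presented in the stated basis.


E_alpha f = -1/4 + (45/34)cos x + (12/17)sin x + (320/289)cos 2x - (644/867)sin 2x
D E_alpha f = (12/17)cos x - (45/34)sin x - (1288/867)cos 2x - (640/289)sin 2x
E_pi/2 (D E_alpha) f = -(45/34)cos x - (12/17)sin x + (1288/867)cos 2x + (640/289)sin 2x
D E_pi/2 (D E_alpha) f = -(12/17)cos x + (45/34)sin x + (1280/289)cos 2x - (2576/867)sin 2x
E_3pi/2 D E_pi/2 (D E_alpha) f = -(45/34)cos x - (12/17)sin x - (1280/289)cos 2x + (2576/867)sin 2x

the image equals g(x) = -(45/34)cos x - (12/17)sin x - (1280/289)cos 2x + (2576/867)sin 2x


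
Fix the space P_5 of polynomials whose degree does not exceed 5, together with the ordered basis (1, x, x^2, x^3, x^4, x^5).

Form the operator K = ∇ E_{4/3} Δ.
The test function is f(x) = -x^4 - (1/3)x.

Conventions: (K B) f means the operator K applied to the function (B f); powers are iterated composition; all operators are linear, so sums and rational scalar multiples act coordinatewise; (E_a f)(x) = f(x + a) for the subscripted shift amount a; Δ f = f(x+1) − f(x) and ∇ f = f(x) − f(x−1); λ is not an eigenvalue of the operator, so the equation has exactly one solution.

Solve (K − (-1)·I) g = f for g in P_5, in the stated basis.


the result is g(x) = -x^4 + 12x^2 + (95/3)x - 2/3

write g with unknown coordinates in the stated basis and equate coefficients in (K − (-1)·I) g = f
solving from the highest basis element down gives g = -x^4 + 12x^2 + (95/3)x - 2/3
check: K g = -12x^2 - 32x + 2/3
so K g − (-1)·g = -x^4 - (1/3)x = f ✓


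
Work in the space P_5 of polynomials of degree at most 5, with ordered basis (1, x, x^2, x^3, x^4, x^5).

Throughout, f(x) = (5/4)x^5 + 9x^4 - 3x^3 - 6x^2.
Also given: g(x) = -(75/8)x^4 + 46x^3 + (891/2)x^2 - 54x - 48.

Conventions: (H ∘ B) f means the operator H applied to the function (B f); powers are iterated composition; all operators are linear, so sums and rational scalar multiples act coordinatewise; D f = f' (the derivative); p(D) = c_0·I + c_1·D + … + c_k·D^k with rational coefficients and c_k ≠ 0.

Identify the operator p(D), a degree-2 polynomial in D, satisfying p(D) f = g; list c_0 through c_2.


c_0 = 0, c_1 = -3/2, c_2 = 4

D^0 f = (5/4)x^5 + 9x^4 - 3x^3 - 6x^2
D^1 f = (25/4)x^4 + 36x^3 - 9x^2 - 12x
D^2 f = 25x^3 + 108x^2 - 18x - 12
matching coefficients of g against c_0 f + c_1 Df + … from the top degree down determines the c_i
solution: c_0 = 0, c_1 = -3/2, c_2 = 4


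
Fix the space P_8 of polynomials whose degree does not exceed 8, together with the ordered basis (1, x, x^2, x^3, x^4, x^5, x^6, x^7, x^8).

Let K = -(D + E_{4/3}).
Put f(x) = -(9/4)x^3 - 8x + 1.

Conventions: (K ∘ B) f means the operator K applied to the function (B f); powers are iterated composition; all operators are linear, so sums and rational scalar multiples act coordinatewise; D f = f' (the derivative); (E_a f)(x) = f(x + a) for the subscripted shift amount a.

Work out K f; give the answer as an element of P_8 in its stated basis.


D f = -(27/4)x^2 - 8
E_{4/3} f = -(9/4)x^3 - 9x^2 - 20x - 15
(D + E_{4/3}) f = -(9/4)x^3 - (63/4)x^2 - 20x - 23
(-(D + E_{4/3})) f = (9/4)x^3 + (63/4)x^2 + 20x + 23

the result is g(x) = (9/4)x^3 + (63/4)x^2 + 20x + 23


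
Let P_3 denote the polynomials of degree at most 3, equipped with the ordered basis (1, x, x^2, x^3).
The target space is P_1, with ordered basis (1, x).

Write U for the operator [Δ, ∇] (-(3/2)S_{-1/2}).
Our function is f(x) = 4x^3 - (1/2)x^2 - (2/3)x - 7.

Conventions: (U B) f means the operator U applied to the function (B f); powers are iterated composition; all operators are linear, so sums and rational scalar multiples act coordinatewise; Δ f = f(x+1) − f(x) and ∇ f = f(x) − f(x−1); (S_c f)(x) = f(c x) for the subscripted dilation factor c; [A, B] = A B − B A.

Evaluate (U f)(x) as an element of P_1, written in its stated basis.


the image equals g(x) = 0

S_{-1/2} f = -(1/2)x^3 - (1/8)x^2 + (1/3)x - 7
(-(3/2)S_{-1/2}) f = (3/4)x^3 + (3/16)x^2 - (1/2)x + 21/2
∇ (-(3/2)S_{-1/2}) f = (9/4)x^2 - (15/8)x + 1/16
Δ ∇ (-(3/2)S_{-1/2}) f = (9/2)x + 3/8
Δ (-(3/2)S_{-1/2}) f = (9/4)x^2 + (21/8)x + 7/16
∇ Δ (-(3/2)S_{-1/2}) f = (9/2)x + 3/8
[Δ, ∇] (-(3/2)S_{-1/2}) f = 0


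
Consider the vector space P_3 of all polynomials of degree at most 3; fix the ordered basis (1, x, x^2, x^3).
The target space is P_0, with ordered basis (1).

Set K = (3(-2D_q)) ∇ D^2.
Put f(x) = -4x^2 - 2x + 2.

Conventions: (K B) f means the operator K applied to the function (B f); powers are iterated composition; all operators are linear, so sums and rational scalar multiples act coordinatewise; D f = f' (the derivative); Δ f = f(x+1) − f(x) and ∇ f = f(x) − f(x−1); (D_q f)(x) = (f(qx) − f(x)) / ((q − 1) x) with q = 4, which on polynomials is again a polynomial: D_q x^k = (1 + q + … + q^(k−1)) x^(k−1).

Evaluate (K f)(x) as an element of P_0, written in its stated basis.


g(x) = 0

D f = -8x - 2
D D f = -8
∇ D^2 f = 0
D_q (∇ D^2) f = 0
(-2D_q) (∇ D^2) f = 0
(3(-2D_q)) (∇ D^2) f = 0


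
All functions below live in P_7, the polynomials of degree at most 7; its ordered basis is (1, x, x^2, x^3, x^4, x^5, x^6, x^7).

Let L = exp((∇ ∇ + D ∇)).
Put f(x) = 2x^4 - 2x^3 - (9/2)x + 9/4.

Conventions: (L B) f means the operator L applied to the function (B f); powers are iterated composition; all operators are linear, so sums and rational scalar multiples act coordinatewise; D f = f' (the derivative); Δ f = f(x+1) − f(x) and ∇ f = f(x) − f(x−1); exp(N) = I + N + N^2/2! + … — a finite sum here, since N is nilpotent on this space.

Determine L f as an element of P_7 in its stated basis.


order-1 term: 48x^2 - 96x + 54
order-2 term: 96
the series for exp((∇ ∇ + D ∇)) f terminates at order 2
exp((∇ ∇ + D ∇)) f = 2x^4 - 2x^3 + 48x^2 - (201/2)x + 609/4

the result is g(x) = 2x^4 - 2x^3 + 48x^2 - (201/2)x + 609/4


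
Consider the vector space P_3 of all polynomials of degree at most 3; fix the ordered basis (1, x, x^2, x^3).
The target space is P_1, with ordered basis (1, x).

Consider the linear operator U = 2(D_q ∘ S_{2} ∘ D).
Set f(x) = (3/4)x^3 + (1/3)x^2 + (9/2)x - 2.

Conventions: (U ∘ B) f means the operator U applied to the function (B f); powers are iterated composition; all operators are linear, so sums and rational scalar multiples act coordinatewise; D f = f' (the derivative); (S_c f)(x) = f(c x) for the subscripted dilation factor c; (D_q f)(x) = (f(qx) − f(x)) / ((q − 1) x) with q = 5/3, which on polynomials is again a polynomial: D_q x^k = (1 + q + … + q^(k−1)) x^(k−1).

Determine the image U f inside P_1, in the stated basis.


the result is g(x) = 48x + 8/3

D f = (9/4)x^2 + (2/3)x + 9/2
S_{2} D f = 9x^2 + (4/3)x + 9/2
D_q S_{2} D f = 24x + 4/3
(2(D_q ∘ S_{2} ∘ D)) f = 48x + 8/3


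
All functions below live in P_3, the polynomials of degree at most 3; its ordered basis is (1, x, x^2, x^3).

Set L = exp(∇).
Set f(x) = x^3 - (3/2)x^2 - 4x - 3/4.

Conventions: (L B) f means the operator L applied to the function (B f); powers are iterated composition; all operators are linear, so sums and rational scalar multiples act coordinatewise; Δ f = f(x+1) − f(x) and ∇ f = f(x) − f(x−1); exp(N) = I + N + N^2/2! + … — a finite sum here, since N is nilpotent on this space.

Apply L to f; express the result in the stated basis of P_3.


g(x) = x^3 + (3/2)x^2 - 7x - 23/4

order-1 term: 3x^2 - 6x - 3/2
order-2 term: 3x - 9/2
order-3 term: 1
the series for exp(∇) f terminates at order 3
exp(∇) f = x^3 + (3/2)x^2 - 7x - 23/4


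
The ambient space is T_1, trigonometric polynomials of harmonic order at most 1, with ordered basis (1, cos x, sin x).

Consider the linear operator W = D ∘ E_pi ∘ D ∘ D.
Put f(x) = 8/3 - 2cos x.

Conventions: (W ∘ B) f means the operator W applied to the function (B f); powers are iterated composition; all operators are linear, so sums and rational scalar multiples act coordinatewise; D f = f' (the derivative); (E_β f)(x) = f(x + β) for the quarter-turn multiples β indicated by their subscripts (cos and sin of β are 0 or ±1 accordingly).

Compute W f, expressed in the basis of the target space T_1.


D f = 2sin x
D D f = 2cos x
E_pi D D f = -2cos x
D (E_pi ∘ D ∘ D) f = 2sin x

the image equals g(x) = 2sin x


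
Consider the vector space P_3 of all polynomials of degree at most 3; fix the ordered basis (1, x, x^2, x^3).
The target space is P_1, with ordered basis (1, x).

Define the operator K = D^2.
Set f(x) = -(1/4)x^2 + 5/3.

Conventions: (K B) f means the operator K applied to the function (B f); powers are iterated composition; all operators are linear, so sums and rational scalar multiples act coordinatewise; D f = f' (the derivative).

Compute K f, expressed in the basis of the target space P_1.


D f = -(1/2)x
D D f = -1/2

the result is g(x) = -1/2
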